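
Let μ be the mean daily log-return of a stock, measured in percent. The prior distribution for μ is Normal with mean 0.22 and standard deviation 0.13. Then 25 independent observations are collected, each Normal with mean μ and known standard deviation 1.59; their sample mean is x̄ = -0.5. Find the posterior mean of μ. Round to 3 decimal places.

Posterior mean ≈ 0.117

With known σ, the Normal prior is conjugate. Weight on the data is w = (n/σ²)/(n/σ² + 1/τ₀²) = 9.88885/(9.88885+59.1716) = 0.14319.
Posterior mean = w·x̄ + (1−w)·μ₀ = 0.14319·-0.5 + 0.85681·0.22 = 0.117.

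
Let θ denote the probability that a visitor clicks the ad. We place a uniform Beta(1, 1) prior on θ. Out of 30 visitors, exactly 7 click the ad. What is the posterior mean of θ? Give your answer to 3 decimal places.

The binomial likelihood is conjugate to the Beta prior: with 7 successes and 23 failures, the posterior is Beta(1+7, 1+23) = Beta(8, 24).
E[θ | data] = 8/(8+24) = 0.250.

Posterior mean ≈ 0.250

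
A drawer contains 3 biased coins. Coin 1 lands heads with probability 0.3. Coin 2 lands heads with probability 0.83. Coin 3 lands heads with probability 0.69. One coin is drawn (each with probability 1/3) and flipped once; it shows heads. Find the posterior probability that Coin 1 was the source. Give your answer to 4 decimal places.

Tabulate prior·likelihood by source: [1] prior 0.333333, lik 0.3, product 0.1000; [2] prior 0.333333, lik 0.83, product 0.2767; [3] prior 0.333333, lik 0.69, product 0.2300.
Normalizing constant = 0.60667; the posterior for Coin 1 is its product over the sum, 0.1000/0.60667 = 0.1648.

Posterior probability ≈ 0.1648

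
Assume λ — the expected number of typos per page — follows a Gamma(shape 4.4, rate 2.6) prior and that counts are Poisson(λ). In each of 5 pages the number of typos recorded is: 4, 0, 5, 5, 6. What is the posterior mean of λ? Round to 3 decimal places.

The Poisson likelihood adds the total count to the shape and the number of exposure periods to the rate. Here ∑xᵢ = 20 and n = 5, so shape 4.4→24.4 and rate 2.6→7.6.
E[λ | data] = 24.4/7.6 = 3.211.

Posterior mean ≈ 3.211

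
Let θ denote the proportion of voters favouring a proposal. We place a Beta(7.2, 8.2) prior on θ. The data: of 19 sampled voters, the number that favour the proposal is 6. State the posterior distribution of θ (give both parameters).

Posterior: Beta(13.2, 21.2)

The binomial likelihood is conjugate to the Beta prior: with 6 successes and 13 failures, the posterior is Beta(7.2+6, 8.2+13) = Beta(13.2, 21.2).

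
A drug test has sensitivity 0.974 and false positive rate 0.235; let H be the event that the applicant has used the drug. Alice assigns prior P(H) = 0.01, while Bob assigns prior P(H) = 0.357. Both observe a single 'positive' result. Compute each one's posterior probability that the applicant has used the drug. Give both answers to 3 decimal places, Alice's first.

P('+'|H) = 0.974, P('+'|¬H) = 0.235.
Alice: numerator 0.974·0.01 = 0.0097400; evidence = 0.0097400+0.235·0.99 = 0.24239; posterior = 0.040.
Bob: numerator 0.974·0.357 = 0.34772; evidence = 0.34772+0.235·0.643 = 0.49882; posterior = 0.697.

Alice: 0.040; Bob: 0.697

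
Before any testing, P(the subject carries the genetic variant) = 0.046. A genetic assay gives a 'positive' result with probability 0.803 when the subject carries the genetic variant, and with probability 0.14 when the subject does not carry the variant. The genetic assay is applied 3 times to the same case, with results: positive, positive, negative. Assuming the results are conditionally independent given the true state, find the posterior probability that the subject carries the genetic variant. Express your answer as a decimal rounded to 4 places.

With H the event that the subject carries the genetic variant, the joint likelihood of the observed sequence is P(data|H) = 0.803·0.803·0.197 = 0.12703 and P(data|¬H) = 0.14·0.14·0.86 = 0.016856.
Bayes: P(H|data) = 0.046·0.12703 / (0.046·0.12703 + 0.954·0.016856) = 0.0058433/0.021924 = 0.2665.

Posterior P(H) ≈ 0.2665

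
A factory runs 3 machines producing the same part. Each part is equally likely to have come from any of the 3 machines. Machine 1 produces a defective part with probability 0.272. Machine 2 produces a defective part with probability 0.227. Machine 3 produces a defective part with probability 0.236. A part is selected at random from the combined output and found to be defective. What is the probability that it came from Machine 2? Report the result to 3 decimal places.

Posterior probability ≈ 0.309

Tabulate prior·likelihood by source: [1] prior 0.333333, lik 0.272, product 0.09067; [2] prior 0.333333, lik 0.227, product 0.07567; [3] prior 0.333333, lik 0.236, product 0.07867.
Normalizing constant = 0.24500; the posterior for Machine 2 is its product over the sum, 0.07567/0.24500 = 0.309.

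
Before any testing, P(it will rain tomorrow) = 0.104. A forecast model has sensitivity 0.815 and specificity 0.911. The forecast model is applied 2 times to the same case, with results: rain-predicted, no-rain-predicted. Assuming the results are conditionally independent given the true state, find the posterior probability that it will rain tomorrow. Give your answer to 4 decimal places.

Posterior P(H) ≈ 0.1775

Let H be the event that it will rain tomorrow; start with P(H) = 0.104. P('rain-predicted'|H) = 0.815, P('rain-predicted'|¬H) = 0.089.
Update on result 1 ('rain-predicted'): P(H) ← 0.815·0.1040 / (0.815·0.1040 + 0.089·0.8960) = 0.084760/0.16450 = 0.5152.
Update on result 2 ('no-rain-predicted'): P(H) ← 0.185·0.5152 / (0.185·0.5152 + 0.911·0.4848) = 0.095320/0.53693 = 0.1775.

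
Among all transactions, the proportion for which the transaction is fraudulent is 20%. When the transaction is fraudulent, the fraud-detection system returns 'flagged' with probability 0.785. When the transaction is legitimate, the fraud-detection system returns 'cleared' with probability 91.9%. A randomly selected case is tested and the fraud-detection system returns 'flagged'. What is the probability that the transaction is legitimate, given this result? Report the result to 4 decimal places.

P(¬H | E) ≈ 0.2922

Write H for 'the transaction is fraudulent'. Prior odds H:¬H = 0.2/0.8 = 0.25000. For the 'flagged' outcome, the likelihood ratio is 0.785/0.081 = 9.6914.
Posterior odds = 0.25000 × 9.6914 = 2.4228, so P(H|E) = 2.4228/(1+2.4228) = 0.7078. Then P(¬H|E) = 1 − 0.7078 = 0.2922.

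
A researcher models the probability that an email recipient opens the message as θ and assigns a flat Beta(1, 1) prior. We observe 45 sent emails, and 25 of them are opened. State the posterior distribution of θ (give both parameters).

The binomial likelihood is conjugate to the Beta prior: with 25 successes and 20 failures, the posterior is Beta(1+25, 1+20) = Beta(26, 21).

Posterior: Beta(26, 21)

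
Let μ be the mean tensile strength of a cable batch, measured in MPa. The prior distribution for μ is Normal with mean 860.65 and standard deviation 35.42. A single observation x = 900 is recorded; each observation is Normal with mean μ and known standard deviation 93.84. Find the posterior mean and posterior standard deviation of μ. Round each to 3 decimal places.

With known σ, the Normal prior is conjugate. Weight on the data is w = (n/σ²)/(n/σ² + 1/τ₀²) = 0.00011356/(0.00011356+0.00079708) = 0.12470.
Posterior mean = w·x̄ + (1−w)·μ₀ = 0.12470·900 + 0.87530·860.65 = 865.557. Posterior variance = 1/(0.00011356+0.00079708) = 1098.13, so SD = 33.138.

Posterior mean ≈ 865.557; posterior SD ≈ 33.138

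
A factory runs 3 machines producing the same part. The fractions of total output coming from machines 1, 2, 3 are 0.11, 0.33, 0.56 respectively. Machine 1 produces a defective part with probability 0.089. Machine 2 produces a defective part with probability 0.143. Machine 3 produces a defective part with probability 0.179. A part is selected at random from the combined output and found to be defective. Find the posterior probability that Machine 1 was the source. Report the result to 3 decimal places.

Tabulate prior·likelihood by source: [1] prior 0.11, lik 0.089, product 0.009790; [2] prior 0.33, lik 0.143, product 0.04719; [3] prior 0.56, lik 0.179, product 0.1002.
Normalizing constant = 0.15722; the posterior for Machine 1 is its product over the sum, 0.009790/0.15722 = 0.062.

Posterior probability ≈ 0.062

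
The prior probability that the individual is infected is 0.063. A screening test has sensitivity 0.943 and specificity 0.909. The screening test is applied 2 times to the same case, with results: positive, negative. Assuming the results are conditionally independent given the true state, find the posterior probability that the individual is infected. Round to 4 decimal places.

Let H be the event that the individual is infected; start with P(H) = 0.063. P('positive'|H) = 0.943, P('positive'|¬H) = 0.091.
Update on result 1 ('positive'): P(H) ← 0.943·0.0630 / (0.943·0.0630 + 0.091·0.9370) = 0.059409/0.14468 = 0.4106.
Update on result 2 ('negative'): P(H) ← 0.057·0.4106 / (0.057·0.4106 + 0.909·0.5894) = 0.023406/0.55914 = 0.0419.

Posterior P(H) ≈ 0.0419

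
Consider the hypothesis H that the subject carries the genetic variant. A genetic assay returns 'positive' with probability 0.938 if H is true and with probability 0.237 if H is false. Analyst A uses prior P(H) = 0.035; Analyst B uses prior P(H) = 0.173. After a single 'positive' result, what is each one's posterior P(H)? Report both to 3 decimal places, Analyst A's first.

The likelihood ratio for a 'positive' result is 0.938/0.237 = 3.9578.
Analyst A: prior odds 0.035/0.965 = 0.036269; posterior odds 0.14355; posterior probability 0.126.
Analyst B: prior odds 0.173/0.827 = 0.20919; posterior odds 0.82793; posterior probability 0.453.

Analyst A: 0.126; Analyst B: 0.453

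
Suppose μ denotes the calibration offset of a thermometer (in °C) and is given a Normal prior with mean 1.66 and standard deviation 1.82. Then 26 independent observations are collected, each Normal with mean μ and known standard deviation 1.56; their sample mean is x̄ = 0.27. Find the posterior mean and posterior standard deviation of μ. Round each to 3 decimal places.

Prior precision 1/τ₀² = 1/1.82² = 0.301896; data precision n/σ² = 26/1.56² = 10.6838.
Posterior precision = 0.301896 + 10.6838 = 10.9857, giving posterior SD = 1/√10.9857 = 0.302.
Posterior mean = (0.301896·1.66 + 10.6838·0.27) / 10.9857 = 0.308.

Posterior mean ≈ 0.308; posterior SD ≈ 0.302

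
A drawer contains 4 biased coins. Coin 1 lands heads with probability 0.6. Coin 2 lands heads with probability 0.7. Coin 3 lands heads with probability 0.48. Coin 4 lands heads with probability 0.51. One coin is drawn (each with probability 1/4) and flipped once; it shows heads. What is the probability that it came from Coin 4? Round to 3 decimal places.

Tabulate prior·likelihood by source: [1] prior 0.25, lik 0.6, product 0.1500; [2] prior 0.25, lik 0.7, product 0.1750; [3] prior 0.25, lik 0.48, product 0.1200; [4] prior 0.25, lik 0.51, product 0.1275.
Normalizing constant = 0.57250; the posterior for Coin 4 is its product over the sum, 0.1275/0.57250 = 0.223.

Posterior probability ≈ 0.223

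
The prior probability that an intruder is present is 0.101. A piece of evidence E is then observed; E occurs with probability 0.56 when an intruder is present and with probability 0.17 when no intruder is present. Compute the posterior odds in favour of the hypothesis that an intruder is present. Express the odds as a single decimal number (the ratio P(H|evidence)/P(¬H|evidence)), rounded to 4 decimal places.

Prior odds = 0.101/(1−0.101) = 0.11235.
Likelihood ratio for E = 0.56/0.17 = 3.2941.
Posterior odds = prior odds × LR = 0.37008.

Posterior odds ≈ 0.3701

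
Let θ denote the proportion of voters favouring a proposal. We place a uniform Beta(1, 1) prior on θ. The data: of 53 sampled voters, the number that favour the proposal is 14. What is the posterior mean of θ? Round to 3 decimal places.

The binomial likelihood is conjugate to the Beta prior: with 14 successes and 39 failures, the posterior is Beta(1+14, 1+39) = Beta(15, 40).
Posterior mean = α/(α+β) = 15/55 = 0.273.

Posterior mean ≈ 0.273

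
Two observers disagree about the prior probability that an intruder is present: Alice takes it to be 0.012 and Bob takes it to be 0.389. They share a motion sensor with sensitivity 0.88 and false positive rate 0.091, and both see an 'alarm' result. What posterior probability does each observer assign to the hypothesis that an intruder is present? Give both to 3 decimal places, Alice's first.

Alice: 0.105; Bob: 0.860

The likelihood ratio for an 'alarm' result is 0.88/0.091 = 9.6703.
Alice: prior odds 0.012/0.988 = 0.012146; posterior odds 0.11745; posterior probability 0.105.
Bob: prior odds 0.389/0.611 = 0.63666; posterior odds 6.1567; posterior probability 0.860.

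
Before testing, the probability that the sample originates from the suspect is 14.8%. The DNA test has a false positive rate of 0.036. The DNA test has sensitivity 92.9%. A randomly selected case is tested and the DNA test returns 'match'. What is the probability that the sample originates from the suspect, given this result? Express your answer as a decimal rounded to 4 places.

Write H for 'the sample originates from the suspect'. Prior odds H:¬H = 0.148/0.852 = 0.17371. For the 'match' outcome, the likelihood ratio is 0.929/0.036 = 25.806.
Posterior odds = 0.17371 × 25.806 = 4.4827, so P(H|E) = 4.4827/(1+4.4827) = 0.8176.

P(H | E) ≈ 0.8176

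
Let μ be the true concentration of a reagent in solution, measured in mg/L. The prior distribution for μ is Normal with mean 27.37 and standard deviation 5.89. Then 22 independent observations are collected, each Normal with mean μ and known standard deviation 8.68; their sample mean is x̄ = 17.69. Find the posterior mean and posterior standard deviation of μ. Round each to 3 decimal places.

With known σ, the Normal prior is conjugate. Weight on the data is w = (n/σ²)/(n/σ² + 1/τ₀²) = 0.292000/(0.292000+0.0288250) = 0.91015.
Posterior mean = w·x̄ + (1−w)·μ₀ = 0.91015·17.69 + 0.089846·27.37 = 18.560. Posterior variance = 1/(0.292000+0.0288250) = 3.11696, so SD = 1.765.

Posterior mean ≈ 18.560; posterior SD ≈ 1.765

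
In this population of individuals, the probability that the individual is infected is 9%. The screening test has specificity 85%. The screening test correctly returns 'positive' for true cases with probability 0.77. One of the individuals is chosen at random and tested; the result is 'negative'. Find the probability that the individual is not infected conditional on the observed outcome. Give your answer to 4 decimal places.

P(¬H | E) ≈ 0.9739

Write H for 'the individual is infected'. Prior odds H:¬H = 0.09/0.91 = 0.098901. For the 'negative' outcome, the likelihood ratio is 0.23/0.85 = 0.27059.
Posterior odds = 0.098901 × 0.27059 = 0.026761, so P(H|E) = 0.026761/(1+0.026761) = 0.0261. Then P(¬H|E) = 1 − 0.0261 = 0.9739.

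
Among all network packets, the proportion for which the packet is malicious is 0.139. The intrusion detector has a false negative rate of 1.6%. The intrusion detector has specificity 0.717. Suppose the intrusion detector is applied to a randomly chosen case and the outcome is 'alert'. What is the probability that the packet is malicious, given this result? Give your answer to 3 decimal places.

P(H | E) ≈ 0.360

Write H for 'the packet is malicious'. Prior odds H:¬H = 0.139/0.861 = 0.16144. For the 'alert' outcome, the likelihood ratio is 0.984/0.283 = 3.4770.
Posterior odds = 0.16144 × 3.4770 = 0.56133, so P(H|E) = 0.56133/(1+0.56133) = 0.360.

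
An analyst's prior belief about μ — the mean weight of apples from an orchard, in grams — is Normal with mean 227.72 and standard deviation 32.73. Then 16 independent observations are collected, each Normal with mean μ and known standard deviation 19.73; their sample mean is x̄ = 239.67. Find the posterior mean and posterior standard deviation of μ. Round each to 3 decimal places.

Posterior mean ≈ 239.405; posterior SD ≈ 4.877

Prior precision 1/τ₀² = 1/32.73² = 0.00093349; data precision n/σ² = 16/19.73² = 0.0411023.
Posterior precision = 0.00093349 + 0.0411023 = 0.0420358, giving posterior SD = 1/√0.0420358 = 4.877.
Posterior mean = (0.00093349·227.72 + 0.0411023·239.67) / 0.0420358 = 239.405.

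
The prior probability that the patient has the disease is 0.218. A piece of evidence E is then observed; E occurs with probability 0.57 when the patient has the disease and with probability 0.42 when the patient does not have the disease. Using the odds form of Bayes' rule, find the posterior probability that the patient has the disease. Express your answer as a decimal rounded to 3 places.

Prior odds = 0.218/(1−0.218) = 0.27877.
Likelihood ratio for E = 0.57/0.42 = 1.3571.
Posterior odds = prior odds × LR = 0.37833.
Posterior probability = odds/(1+odds) = 0.37833/1.3783 = 0.274.

Posterior probability ≈ 0.274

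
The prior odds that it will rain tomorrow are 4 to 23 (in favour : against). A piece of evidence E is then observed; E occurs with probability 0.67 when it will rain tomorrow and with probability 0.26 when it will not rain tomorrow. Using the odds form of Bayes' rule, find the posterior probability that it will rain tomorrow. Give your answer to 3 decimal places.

Posterior probability ≈ 0.309

Prior odds = 4/23 = 0.17391.
Likelihood ratio for E = 0.67/0.26 = 2.5769.
Posterior odds = prior odds × LR = 0.44816.
Posterior probability = odds/(1+odds) = 0.44816/1.4482 = 0.309.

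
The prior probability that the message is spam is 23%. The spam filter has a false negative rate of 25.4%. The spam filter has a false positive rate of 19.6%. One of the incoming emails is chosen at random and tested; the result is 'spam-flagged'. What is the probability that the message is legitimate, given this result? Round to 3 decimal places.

P(¬H | E) ≈ 0.468

Write H for 'the message is spam'. Prior odds H:¬H = 0.23/0.77 = 0.29870. For the 'spam-flagged' outcome, the likelihood ratio is 0.746/0.196 = 3.8061.
Posterior odds = 0.29870 × 3.8061 = 1.1369, so P(H|E) = 1.1369/(1+1.1369) = 0.532. Then P(¬H|E) = 1 − 0.532 = 0.468.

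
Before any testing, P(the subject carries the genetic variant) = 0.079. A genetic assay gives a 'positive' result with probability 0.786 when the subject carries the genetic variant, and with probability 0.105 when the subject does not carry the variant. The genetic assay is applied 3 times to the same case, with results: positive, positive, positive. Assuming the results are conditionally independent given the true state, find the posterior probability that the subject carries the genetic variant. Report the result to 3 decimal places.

Posterior P(H) ≈ 0.973

With H the event that the subject carries the genetic variant, the joint likelihood of the observed sequence is P(data|H) = 0.786·0.786·0.786 = 0.48559 and P(data|¬H) = 0.105·0.105·0.105 = 0.0011576.
Bayes: P(H|data) = 0.079·0.48559 / (0.079·0.48559 + 0.921·0.0011576) = 0.038361/0.039428 = 0.9730.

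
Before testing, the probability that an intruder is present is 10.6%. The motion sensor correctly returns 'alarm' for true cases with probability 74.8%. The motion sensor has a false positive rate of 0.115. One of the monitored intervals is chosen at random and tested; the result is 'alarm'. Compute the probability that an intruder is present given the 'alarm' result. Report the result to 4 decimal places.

Let H be the event that an intruder is present. P(H) = 0.106, so P(¬H) = 0.894. With E the 'alarm' result, P(E|H) = 0.748 and P(E|¬H) = 0.115.
P(E) = 0.748·0.106 + 0.115·0.894 = 0.079288 + 0.10281 = 0.18210.
By Bayes' theorem, P(H|E) = 0.079288 / 0.18210 = 0.4354.

P(H | E) ≈ 0.4354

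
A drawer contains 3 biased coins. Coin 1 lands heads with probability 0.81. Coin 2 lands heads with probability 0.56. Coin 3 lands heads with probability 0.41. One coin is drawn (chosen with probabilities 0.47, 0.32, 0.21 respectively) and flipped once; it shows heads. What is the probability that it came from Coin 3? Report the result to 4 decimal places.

P(heads|C1) = 0.81; P(heads|C2) = 0.56; P(heads|C3) = 0.41.
Prior × likelihood for each source: 0.47·0.81=0.3807, 0.32·0.56=0.1792, 0.21·0.41=0.08610. Summing gives P(heads) = 0.64600.
P(Coin 3 | heads) = 0.08610 / 0.64600 = 0.1333.

Posterior probability ≈ 0.1333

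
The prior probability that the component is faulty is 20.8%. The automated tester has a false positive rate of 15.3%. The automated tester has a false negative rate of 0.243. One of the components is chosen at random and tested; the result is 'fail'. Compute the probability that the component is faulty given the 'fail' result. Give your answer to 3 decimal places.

Let H be the event that the component is faulty. P(H) = 0.208, so P(¬H) = 0.792. With E the 'fail' result, P(E|H) = 0.757 and P(E|¬H) = 0.153.
P(E) = 0.757·0.208 + 0.153·0.792 = 0.15746 + 0.12118 = 0.27863.
By Bayes' theorem, P(H|E) = 0.15746 / 0.27863 = 0.565.

P(H | E) ≈ 0.565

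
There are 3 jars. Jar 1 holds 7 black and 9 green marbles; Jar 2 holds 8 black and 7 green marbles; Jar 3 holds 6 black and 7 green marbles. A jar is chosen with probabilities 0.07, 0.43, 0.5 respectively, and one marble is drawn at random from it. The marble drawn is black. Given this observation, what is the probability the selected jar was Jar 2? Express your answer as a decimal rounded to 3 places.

Tabulate prior·likelihood by source: [1] prior 0.07, lik 0.4375, product 0.03063; [2] prior 0.43, lik 0.5333, product 0.2293; [3] prior 0.5, lik 0.4615, product 0.2308.
Normalizing constant = 0.49073; the posterior for Jar 2 is its product over the sum, 0.2293/0.49073 = 0.467.

Posterior probability ≈ 0.467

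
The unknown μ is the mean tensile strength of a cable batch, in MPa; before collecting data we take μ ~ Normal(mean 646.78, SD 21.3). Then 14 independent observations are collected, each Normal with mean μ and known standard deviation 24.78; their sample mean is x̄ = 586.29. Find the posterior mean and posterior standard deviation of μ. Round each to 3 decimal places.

Posterior mean ≈ 591.622; posterior SD ≈ 6.324

With known σ, the Normal prior is conjugate. Weight on the data is w = (n/σ²)/(n/σ² + 1/τ₀²) = 0.0227995/(0.0227995+0.00220415) = 0.91185.
Posterior mean = w·x̄ + (1−w)·μ₀ = 0.91185·586.29 + 0.088153·646.78 = 591.622. Posterior variance = 1/(0.0227995+0.00220415) = 39.9942, so SD = 6.324.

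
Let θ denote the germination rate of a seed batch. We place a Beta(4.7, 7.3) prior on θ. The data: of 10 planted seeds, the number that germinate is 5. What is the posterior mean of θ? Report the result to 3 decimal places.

Posterior mean ≈ 0.441

The binomial likelihood is conjugate to the Beta prior: with 5 successes and 5 failures, the posterior is Beta(4.7+5, 7.3+5) = Beta(9.7, 12.3).
E[θ | data] = 9.7/(9.7+12.3) = 0.441.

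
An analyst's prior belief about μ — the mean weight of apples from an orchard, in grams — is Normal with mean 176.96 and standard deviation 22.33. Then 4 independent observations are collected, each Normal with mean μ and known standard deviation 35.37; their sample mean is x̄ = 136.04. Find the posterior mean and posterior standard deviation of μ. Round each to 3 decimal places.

With known σ, the Normal prior is conjugate. Weight on the data is w = (n/σ²)/(n/σ² + 1/τ₀²) = 0.00319735/(0.00319735+0.00200550) = 0.61454.
Posterior mean = w·x̄ + (1−w)·μ₀ = 0.61454·136.04 + 0.38546·176.96 = 151.813. Posterior variance = 1/(0.00319735+0.00200550) = 192.202, so SD = 13.864.

Posterior mean ≈ 151.813; posterior SD ≈ 13.864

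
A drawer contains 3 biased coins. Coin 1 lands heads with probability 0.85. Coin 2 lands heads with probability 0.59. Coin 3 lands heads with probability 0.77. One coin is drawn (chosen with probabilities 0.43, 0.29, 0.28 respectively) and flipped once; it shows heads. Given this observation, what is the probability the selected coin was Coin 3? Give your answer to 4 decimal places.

Posterior probability ≈ 0.2866

P(heads|C1) = 0.85; P(heads|C2) = 0.59; P(heads|C3) = 0.77.
Prior × likelihood for each source: 0.43·0.85=0.3655, 0.29·0.59=0.1711, 0.28·0.77=0.2156. Summing gives P(heads) = 0.75220.
P(Coin 3 | heads) = 0.2156 / 0.75220 = 0.2866.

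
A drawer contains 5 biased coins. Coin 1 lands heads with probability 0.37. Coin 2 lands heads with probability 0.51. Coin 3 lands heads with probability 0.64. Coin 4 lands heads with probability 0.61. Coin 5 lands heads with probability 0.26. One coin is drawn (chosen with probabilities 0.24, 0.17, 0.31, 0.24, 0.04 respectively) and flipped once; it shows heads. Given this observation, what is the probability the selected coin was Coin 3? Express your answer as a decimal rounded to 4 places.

Posterior probability ≈ 0.3738

P(heads|C1) = 0.37; P(heads|C2) = 0.51; P(heads|C3) = 0.64; P(heads|C4) = 0.61; P(heads|C5) = 0.26.
Prior × likelihood for each source: 0.24·0.37=0.08880, 0.17·0.51=0.08670, 0.31·0.64=0.1984, 0.24·0.61=0.1464, 0.04·0.26=0.01040. Summing gives P(heads) = 0.53070.
P(Coin 3 | heads) = 0.1984 / 0.53070 = 0.3738.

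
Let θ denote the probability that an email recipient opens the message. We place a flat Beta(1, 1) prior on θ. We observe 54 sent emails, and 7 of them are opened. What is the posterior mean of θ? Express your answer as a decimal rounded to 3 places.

Observing 7 successes and 47 failures updates Beta(1, 1) by adding the success and failure counts to the two shape parameters: α = 1+7 = 8, β = 1+47 = 48.
E[θ | data] = 8/(8+48) = 0.143.

Posterior mean ≈ 0.143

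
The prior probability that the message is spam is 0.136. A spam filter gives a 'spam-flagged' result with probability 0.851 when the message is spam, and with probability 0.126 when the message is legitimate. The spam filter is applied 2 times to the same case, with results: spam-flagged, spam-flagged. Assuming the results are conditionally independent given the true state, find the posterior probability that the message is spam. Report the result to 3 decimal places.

Let H be the event that the message is spam; start with P(H) = 0.136. P('spam-flagged'|H) = 0.851, P('spam-flagged'|¬H) = 0.126.
Update on result 1 ('spam-flagged'): P(H) ← 0.851·0.1360 / (0.851·0.1360 + 0.126·0.8640) = 0.11574/0.22460 = 0.5153.
Update on result 2 ('spam-flagged'): P(H) ← 0.851·0.5153 / (0.851·0.5153 + 0.126·0.4847) = 0.43852/0.49959 = 0.8778.

Posterior P(H) ≈ 0.878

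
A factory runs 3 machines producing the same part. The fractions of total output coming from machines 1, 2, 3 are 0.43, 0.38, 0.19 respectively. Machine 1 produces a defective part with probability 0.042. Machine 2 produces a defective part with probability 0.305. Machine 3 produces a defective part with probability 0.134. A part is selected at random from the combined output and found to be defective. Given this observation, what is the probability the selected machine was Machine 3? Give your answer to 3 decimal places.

Posterior probability ≈ 0.160

Tabulate prior·likelihood by source: [1] prior 0.43, lik 0.042, product 0.01806; [2] prior 0.38, lik 0.305, product 0.1159; [3] prior 0.19, lik 0.134, product 0.02546.
Normalizing constant = 0.15942; the posterior for Machine 3 is its product over the sum, 0.02546/0.15942 = 0.160.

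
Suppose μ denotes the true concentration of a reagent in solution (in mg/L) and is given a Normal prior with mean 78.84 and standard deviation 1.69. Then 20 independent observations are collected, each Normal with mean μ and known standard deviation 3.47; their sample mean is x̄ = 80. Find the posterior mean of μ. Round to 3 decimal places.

With known σ, the Normal prior is conjugate. Weight on the data is w = (n/σ²)/(n/σ² + 1/τ₀²) = 1.66101/(1.66101+0.350128) = 0.82591.
Posterior mean = w·x̄ + (1−w)·μ₀ = 0.82591·80 + 0.17409·78.84 = 79.798.

Posterior mean ≈ 79.798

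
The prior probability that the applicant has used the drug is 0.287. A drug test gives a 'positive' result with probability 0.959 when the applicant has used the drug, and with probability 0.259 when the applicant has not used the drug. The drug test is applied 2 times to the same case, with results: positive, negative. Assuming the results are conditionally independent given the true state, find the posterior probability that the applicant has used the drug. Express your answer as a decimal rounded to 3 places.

Let H be the event that the applicant has used the drug; start with P(H) = 0.287. P('positive'|H) = 0.959, P('positive'|¬H) = 0.259.
Update on result 1 ('positive'): P(H) ← 0.959·0.2870 / (0.959·0.2870 + 0.259·0.7130) = 0.27523/0.45990 = 0.5985.
Update on result 2 ('negative'): P(H) ← 0.041·0.5985 / (0.041·0.5985 + 0.741·0.4015) = 0.024537/0.32208 = 0.0762.

Posterior P(H) ≈ 0.076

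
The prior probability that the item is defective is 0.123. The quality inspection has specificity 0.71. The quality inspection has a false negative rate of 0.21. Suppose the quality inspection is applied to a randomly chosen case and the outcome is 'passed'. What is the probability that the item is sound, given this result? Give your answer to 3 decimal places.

Write H for 'the item is defective'. Prior odds H:¬H = 0.123/0.877 = 0.14025. For the 'passed' outcome, the likelihood ratio is 0.21/0.71 = 0.29577.
Posterior odds = 0.14025 × 0.29577 = 0.041483, so P(H|E) = 0.041483/(1+0.041483) = 0.040. Then P(¬H|E) = 1 − 0.040 = 0.960.

P(¬H | E) ≈ 0.960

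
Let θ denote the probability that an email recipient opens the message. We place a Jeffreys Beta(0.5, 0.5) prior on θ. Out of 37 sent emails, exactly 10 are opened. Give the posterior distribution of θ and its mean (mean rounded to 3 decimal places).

Posterior: Beta(10.5, 27.5); mean ≈ 0.276

Observing 10 successes and 27 failures updates Beta(0.5, 0.5) by adding the success and failure counts to the two shape parameters: α = 0.5+10 = 10.5, β = 0.5+27 = 27.5.
Posterior mean = α/(α+β) = 10.5/38 = 0.276.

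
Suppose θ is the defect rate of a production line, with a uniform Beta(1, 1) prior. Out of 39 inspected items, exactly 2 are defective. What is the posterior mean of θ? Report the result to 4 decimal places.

Posterior mean ≈ 0.0732

The binomial likelihood is conjugate to the Beta prior: with 2 successes and 37 failures, the posterior is Beta(1+2, 1+37) = Beta(3, 38).
Posterior mean = α/(α+β) = 3/41 = 0.0732.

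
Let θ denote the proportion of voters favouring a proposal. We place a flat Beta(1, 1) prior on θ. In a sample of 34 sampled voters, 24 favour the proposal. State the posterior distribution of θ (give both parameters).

Posterior: Beta(25, 11)

Observing 24 successes and 10 failures updates Beta(1, 1) by adding the success and failure counts to the two shape parameters: α = 1+24 = 25, β = 1+10 = 11.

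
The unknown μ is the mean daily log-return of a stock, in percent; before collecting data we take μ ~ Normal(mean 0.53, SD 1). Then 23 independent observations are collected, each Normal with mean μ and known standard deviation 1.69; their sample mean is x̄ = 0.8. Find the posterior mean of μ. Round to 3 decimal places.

Posterior mean ≈ 0.770

With known σ, the Normal prior is conjugate. Weight on the data is w = (n/σ²)/(n/σ² + 1/τ₀²) = 8.05294/(8.05294+1.00000) = 0.88954.
Posterior mean = w·x̄ + (1−w)·μ₀ = 0.88954·0.8 + 0.11046·0.53 = 0.770.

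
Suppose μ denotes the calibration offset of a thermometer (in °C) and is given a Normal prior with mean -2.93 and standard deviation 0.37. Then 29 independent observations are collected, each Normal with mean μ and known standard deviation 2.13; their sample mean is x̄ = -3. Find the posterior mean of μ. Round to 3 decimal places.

Posterior mean ≈ -2.963

With known σ, the Normal prior is conjugate. Weight on the data is w = (n/σ²)/(n/σ² + 1/τ₀²) = 6.39203/(6.39203+7.30460) = 0.46669.
Posterior mean = w·x̄ + (1−w)·μ₀ = 0.46669·-3 + 0.53331·-2.93 = -2.963.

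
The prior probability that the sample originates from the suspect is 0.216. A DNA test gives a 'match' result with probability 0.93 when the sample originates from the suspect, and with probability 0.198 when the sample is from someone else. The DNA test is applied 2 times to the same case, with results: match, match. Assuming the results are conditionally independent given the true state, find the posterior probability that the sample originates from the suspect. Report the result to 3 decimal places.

Posterior P(H) ≈ 0.859

With H the event that the sample originates from the suspect, the joint likelihood of the observed sequence is P(data|H) = 0.93·0.93 = 0.86490 and P(data|¬H) = 0.198·0.198 = 0.039204.
Bayes: P(H|data) = 0.216·0.86490 / (0.216·0.86490 + 0.784·0.039204) = 0.18682/0.21755 = 0.8587.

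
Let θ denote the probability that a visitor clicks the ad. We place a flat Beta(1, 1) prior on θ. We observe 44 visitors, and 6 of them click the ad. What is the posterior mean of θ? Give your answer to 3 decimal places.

Posterior mean ≈ 0.152

Observing 6 successes and 38 failures updates Beta(1, 1) by adding the success and failure counts to the two shape parameters: α = 1+6 = 7, β = 1+38 = 39.
Posterior mean = α/(α+β) = 7/46 = 0.152.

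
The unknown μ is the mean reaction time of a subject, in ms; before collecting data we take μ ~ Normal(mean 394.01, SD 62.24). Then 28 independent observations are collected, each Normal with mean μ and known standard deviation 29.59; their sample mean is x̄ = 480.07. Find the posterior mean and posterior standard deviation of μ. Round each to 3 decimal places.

With known σ, the Normal prior is conjugate. Weight on the data is w = (n/σ²)/(n/σ² + 1/τ₀²) = 0.0319792/(0.0319792+0.00025814) = 0.99199.
Posterior mean = w·x̄ + (1−w)·μ₀ = 0.99199·480.07 + 0.0080076·394.01 = 479.381. Posterior variance = 1/(0.0319792+0.00025814) = 31.0199, so SD = 5.570.

Posterior mean ≈ 479.381; posterior SD ≈ 5.570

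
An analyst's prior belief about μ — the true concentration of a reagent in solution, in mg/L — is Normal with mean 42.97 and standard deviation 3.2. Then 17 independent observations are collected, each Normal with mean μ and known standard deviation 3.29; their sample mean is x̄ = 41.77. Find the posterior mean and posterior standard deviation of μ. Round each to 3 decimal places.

With known σ, the Normal prior is conjugate. Weight on the data is w = (n/σ²)/(n/σ² + 1/τ₀²) = 1.57057/(1.57057+0.0976562) = 0.94146.
Posterior mean = w·x̄ + (1−w)·μ₀ = 0.94146·41.77 + 0.058539·42.97 = 41.840. Posterior variance = 1/(1.57057+0.0976562) = 0.599439, so SD = 0.774.

Posterior mean ≈ 41.840; posterior SD ≈ 0.774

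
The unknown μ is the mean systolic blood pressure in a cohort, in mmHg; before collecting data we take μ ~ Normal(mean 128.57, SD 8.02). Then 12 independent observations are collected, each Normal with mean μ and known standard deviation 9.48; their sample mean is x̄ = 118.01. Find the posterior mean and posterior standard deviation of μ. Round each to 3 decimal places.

Posterior mean ≈ 119.111; posterior SD ≈ 2.590

With known σ, the Normal prior is conjugate. Weight on the data is w = (n/σ²)/(n/σ² + 1/τ₀²) = 0.133526/(0.133526+0.0155472) = 0.89571.
Posterior mean = w·x̄ + (1−w)·μ₀ = 0.89571·118.01 + 0.10429·128.57 = 119.111. Posterior variance = 1/(0.133526+0.0155472) = 6.70813, so SD = 2.590.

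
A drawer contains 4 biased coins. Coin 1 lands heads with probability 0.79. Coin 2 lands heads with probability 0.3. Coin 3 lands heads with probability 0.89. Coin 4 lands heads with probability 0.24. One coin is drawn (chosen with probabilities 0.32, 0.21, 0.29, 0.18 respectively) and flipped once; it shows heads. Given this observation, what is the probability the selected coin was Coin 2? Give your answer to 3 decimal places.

Tabulate prior·likelihood by source: [1] prior 0.32, lik 0.79, product 0.2528; [2] prior 0.21, lik 0.3, product 0.06300; [3] prior 0.29, lik 0.89, product 0.2581; [4] prior 0.18, lik 0.24, product 0.04320.
Normalizing constant = 0.61710; the posterior for Coin 2 is its product over the sum, 0.06300/0.61710 = 0.102.

Posterior probability ≈ 0.102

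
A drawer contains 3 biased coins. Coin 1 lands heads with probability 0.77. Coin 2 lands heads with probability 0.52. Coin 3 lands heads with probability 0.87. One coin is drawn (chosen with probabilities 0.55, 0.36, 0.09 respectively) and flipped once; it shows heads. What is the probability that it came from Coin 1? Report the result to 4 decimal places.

Posterior probability ≈ 0.6147

P(heads|C1) = 0.77; P(heads|C2) = 0.52; P(heads|C3) = 0.87.
Prior × likelihood for each source: 0.55·0.77=0.4235, 0.36·0.52=0.1872, 0.09·0.87=0.07830. Summing gives P(heads) = 0.68900.
P(Coin 1 | heads) = 0.4235 / 0.68900 = 0.6147.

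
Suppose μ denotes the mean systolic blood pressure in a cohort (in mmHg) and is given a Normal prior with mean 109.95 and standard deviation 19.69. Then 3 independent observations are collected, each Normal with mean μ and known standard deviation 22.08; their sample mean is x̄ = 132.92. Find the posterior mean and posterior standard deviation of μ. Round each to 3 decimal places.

Posterior mean ≈ 126.136; posterior SD ≈ 10.701

With known σ, the Normal prior is conjugate. Weight on the data is w = (n/σ²)/(n/σ² + 1/τ₀²) = 0.00615351/(0.00615351+0.00257934) = 0.70464.
Posterior mean = w·x̄ + (1−w)·μ₀ = 0.70464·132.92 + 0.29536·109.95 = 126.136. Posterior variance = 1/(0.00615351+0.00257934) = 114.510, so SD = 10.701.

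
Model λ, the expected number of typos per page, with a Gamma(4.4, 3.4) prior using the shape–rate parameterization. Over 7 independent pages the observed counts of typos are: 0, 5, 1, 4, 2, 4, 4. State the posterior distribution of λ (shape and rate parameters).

Total count ∑xᵢ = 20 over n = 7 pages.
Gamma is conjugate to the Poisson likelihood: posterior is Gamma(shape = 4.4+20 = 24.4, rate = 3.4+7 = 10.4).

Posterior: Gamma(shape=24.4, rate=10.4)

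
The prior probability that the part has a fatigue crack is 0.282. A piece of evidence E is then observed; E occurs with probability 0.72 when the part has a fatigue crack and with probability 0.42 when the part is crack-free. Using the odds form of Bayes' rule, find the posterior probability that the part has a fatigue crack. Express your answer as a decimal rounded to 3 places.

Prior odds = 0.282/(1−0.282) = 0.39276. In log-odds, ln(0.39276) = -0.93456.
Add log likelihood ratio: ln(1.7143) = 0.53900.
Posterior log-odds = -0.39557, so posterior odds = exp(-0.39557) = 0.67330. Converting, P(H|E) = 0.67330/1.6733 = 0.402.

Posterior probability ≈ 0.402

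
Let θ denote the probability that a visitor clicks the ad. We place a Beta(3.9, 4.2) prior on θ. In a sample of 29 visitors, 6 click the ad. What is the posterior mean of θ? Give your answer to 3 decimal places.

Observing 6 successes and 23 failures updates Beta(3.9, 4.2) by adding the success and failure counts to the two shape parameters: α = 3.9+6 = 9.9, β = 4.2+23 = 27.2.
Posterior mean = α/(α+β) = 9.9/37.1 = 0.267.

Posterior mean ≈ 0.267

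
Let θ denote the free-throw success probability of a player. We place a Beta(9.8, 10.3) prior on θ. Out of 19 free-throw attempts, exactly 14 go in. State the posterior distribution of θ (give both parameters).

The binomial likelihood is conjugate to the Beta prior: with 14 successes and 5 failures, the posterior is Beta(9.8+14, 10.3+5) = Beta(23.8, 15.3).

Posterior: Beta(23.8, 15.3)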